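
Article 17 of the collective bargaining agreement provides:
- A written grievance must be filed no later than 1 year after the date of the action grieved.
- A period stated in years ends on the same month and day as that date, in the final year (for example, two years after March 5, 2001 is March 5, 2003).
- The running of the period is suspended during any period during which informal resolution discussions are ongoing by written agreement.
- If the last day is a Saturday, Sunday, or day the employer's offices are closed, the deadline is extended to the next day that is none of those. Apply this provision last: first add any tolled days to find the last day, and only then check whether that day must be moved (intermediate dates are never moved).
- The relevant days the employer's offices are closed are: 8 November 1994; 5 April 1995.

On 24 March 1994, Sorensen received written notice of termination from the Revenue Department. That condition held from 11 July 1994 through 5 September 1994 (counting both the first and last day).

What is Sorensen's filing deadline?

May 22, 1995

1 year after 24 March 1994 is March 24, 1995.
From July 11, 1994 through September 5, 1994 inclusive is 57 days; tolling adds 57 days: March 24, 1995 + 57 days = May 20, 1995.
May 20, 1995 is Saturday; May 21, 1995 is Sunday. The next qualifying day is May 22, 1995.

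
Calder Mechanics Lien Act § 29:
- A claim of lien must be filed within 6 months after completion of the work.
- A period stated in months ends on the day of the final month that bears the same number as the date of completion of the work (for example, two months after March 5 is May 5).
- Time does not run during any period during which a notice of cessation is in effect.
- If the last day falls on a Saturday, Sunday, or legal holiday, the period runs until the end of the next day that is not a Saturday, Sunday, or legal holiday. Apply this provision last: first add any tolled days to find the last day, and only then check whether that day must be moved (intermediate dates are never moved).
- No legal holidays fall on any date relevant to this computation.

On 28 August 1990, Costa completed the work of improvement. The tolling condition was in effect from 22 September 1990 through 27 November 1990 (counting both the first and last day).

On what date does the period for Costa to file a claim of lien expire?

May 6, 1991

6 months after 28 August 1990 is February 28, 1991.
From September 22, 1990 through November 27, 1990 inclusive is 67 days; tolling adds 67 days: February 28, 1991 + 67 days = May 6, 1991.
May 6, 1991 is a Monday and not a legal holiday, so no extension applies.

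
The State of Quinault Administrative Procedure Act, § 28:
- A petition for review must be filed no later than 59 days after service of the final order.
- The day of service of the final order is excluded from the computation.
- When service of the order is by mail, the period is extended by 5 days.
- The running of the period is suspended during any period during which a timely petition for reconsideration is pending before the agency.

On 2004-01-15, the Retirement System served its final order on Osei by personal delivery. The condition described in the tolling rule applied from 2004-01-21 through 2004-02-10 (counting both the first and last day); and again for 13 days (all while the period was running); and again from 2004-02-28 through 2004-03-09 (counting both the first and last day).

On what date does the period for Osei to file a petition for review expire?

59 days after 2004-01-15 is March 14, 2004.
Service was not by mail, so no mail extension applies.
From January 21, 2004 through February 10, 2004 inclusive is 21 days; tolling adds 21 days: March 14, 2004 + 21 days = April 4, 2004.
Tolling adds 13 days: April 4, 2004 + 13 days = April 17, 2004.
From February 28, 2004 through March 9, 2004 inclusive is 11 days; tolling adds 11 days: April 17, 2004 + 11 days = April 28, 2004.

April 28, 2004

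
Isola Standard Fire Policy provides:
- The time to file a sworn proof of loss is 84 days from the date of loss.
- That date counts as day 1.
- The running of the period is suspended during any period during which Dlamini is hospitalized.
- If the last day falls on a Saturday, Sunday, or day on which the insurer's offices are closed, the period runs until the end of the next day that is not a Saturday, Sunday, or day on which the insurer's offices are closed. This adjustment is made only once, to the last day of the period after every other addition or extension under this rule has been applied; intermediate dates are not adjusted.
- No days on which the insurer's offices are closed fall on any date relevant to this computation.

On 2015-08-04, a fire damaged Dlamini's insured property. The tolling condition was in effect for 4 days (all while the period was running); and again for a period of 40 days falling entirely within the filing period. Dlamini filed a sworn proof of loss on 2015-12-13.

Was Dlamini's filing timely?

Counting 2015-08-04 as day 1, day 84 is October 26, 2015.
Tolling adds 4 days: October 26, 2015 + 4 days = October 30, 2015.
Tolling adds 40 days: October 30, 2015 + 40 days = December 9, 2015.
December 9, 2015 is a Wednesday and not a day on which the insurer's offices are closed, so no extension applies.
The deadline is December 9, 2015; the filing on December 13, 2015 is after that date.

No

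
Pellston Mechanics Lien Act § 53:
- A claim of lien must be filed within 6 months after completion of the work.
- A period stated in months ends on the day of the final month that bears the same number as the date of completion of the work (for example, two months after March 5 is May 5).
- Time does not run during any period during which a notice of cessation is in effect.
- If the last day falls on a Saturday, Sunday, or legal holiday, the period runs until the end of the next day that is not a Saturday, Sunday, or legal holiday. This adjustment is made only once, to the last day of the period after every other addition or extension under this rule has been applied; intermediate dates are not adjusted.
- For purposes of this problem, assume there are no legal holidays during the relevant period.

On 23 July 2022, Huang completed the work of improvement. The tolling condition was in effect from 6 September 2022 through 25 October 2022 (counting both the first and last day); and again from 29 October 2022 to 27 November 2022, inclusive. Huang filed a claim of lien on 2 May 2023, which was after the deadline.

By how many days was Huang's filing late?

6 months after 23 July 2022 is January 23, 2023.
From September 6, 2022 through October 25, 2022 inclusive is 50 days; tolling adds 50 days: January 23, 2023 + 50 days = March 14, 2023.
From October 29, 2022 through November 27, 2022 inclusive is 30 days; tolling adds 30 days: March 14, 2023 + 30 days = April 13, 2023.
April 13, 2023 is a Thursday and not a legal holiday, so no extension applies.
The deadline is April 13, 2023; from April 13, 2023 to May 2, 2023 is 19 days.

19 days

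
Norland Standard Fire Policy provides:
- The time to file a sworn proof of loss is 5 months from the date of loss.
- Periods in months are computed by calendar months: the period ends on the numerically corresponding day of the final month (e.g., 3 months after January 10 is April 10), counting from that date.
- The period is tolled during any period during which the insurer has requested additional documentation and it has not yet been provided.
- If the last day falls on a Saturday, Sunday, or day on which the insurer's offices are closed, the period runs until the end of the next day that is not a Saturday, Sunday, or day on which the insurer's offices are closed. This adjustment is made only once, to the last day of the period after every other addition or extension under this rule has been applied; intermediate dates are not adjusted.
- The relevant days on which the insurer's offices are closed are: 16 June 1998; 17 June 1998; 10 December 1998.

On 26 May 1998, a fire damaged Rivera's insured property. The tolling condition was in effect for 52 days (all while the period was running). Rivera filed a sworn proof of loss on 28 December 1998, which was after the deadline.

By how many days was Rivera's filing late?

5 months after 26 May 1998 is October 26, 1998.
Tolling adds 52 days: October 26, 1998 + 52 days = December 17, 1998.
December 17, 1998 is a Thursday and not a day on which the insurer's offices are closed, so no extension applies.
The deadline is December 17, 1998; from December 17, 1998 to December 28, 1998 is 11 days.

11 days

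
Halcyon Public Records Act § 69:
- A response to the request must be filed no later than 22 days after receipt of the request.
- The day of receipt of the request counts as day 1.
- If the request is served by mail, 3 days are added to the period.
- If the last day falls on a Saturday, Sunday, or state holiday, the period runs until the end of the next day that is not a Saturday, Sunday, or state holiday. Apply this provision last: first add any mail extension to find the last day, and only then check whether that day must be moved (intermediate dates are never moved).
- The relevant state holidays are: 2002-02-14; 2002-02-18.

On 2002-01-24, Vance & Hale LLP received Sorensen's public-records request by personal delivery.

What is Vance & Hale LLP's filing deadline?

February 15, 2002

Counting 2002-01-24 as day 1, day 22 is February 14, 2002.
Service was not by mail, so no mail extension applies.
February 14, 2002 is a listed holiday. The next qualifying day is February 15, 2002.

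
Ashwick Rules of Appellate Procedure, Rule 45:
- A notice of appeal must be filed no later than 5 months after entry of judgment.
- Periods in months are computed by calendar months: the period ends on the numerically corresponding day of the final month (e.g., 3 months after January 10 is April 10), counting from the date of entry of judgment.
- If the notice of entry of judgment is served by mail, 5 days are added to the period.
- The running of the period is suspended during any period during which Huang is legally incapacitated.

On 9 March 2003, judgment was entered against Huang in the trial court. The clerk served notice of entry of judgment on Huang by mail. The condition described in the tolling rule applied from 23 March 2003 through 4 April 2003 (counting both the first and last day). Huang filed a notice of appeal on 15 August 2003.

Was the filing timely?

5 months after 9 March 2003 is August 9, 2003.
Service was by mail, adding 5 days: August 9, 2003 + 5 days = August 14, 2003.
From March 23, 2003 through April 4, 2003 inclusive is 13 days; tolling adds 13 days: August 14, 2003 + 13 days = August 27, 2003.
The deadline is August 27, 2003; the filing on August 15, 2003 is on or before that date.

Yes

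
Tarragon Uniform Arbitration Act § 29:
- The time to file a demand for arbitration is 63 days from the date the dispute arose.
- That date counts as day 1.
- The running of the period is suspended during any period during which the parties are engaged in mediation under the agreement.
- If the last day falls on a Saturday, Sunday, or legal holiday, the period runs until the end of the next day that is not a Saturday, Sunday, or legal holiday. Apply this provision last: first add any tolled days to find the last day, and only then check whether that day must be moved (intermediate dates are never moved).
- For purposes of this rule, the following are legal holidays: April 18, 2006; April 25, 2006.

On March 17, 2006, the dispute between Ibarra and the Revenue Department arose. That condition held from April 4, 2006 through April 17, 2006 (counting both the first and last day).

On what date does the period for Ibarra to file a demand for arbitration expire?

Counting March 17, 2006 as day 1, day 63 is May 18, 2006.
From April 4, 2006 through April 17, 2006 inclusive is 14 days; tolling adds 14 days: May 18, 2006 + 14 days = June 1, 2006.
June 1, 2006 is a Thursday and not a legal holiday, so no extension applies.

June 1, 2006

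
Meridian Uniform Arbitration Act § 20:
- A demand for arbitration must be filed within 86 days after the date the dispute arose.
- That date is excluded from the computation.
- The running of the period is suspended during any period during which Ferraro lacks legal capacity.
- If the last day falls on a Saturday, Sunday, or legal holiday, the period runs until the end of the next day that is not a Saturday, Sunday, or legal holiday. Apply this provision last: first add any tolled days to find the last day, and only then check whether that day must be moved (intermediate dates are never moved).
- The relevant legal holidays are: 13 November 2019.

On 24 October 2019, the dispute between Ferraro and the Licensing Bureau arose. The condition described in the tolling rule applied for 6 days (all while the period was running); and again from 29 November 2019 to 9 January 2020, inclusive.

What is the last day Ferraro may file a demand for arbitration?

March 6, 2020

86 days after 24 October 2019 is January 18, 2020.
Tolling adds 6 days: January 18, 2020 + 6 days = January 24, 2020.
From November 29, 2019 through January 9, 2020 inclusive is 42 days; tolling adds 42 days: January 24, 2020 + 42 days = March 6, 2020.
March 6, 2020 is a Friday and not a legal holiday, so no extension applies.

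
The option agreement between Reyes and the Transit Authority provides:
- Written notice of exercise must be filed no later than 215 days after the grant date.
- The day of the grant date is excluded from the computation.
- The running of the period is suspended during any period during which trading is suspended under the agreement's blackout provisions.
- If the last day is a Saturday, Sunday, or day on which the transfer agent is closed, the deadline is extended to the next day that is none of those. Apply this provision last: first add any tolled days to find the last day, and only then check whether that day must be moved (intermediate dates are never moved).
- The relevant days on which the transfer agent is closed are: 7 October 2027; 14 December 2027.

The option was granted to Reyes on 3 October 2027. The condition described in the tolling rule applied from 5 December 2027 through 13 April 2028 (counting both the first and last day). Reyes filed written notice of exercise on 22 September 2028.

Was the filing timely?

215 days after 3 October 2027 is May 5, 2028.
From December 5, 2027 through April 13, 2028 inclusive is 131 days; tolling adds 131 days: May 5, 2028 + 131 days = September 13, 2028.
September 13, 2028 is a Wednesday and not a day on which the transfer agent is closed, so no extension applies.
The deadline is September 13, 2028; the filing on September 22, 2028 is after that date.

No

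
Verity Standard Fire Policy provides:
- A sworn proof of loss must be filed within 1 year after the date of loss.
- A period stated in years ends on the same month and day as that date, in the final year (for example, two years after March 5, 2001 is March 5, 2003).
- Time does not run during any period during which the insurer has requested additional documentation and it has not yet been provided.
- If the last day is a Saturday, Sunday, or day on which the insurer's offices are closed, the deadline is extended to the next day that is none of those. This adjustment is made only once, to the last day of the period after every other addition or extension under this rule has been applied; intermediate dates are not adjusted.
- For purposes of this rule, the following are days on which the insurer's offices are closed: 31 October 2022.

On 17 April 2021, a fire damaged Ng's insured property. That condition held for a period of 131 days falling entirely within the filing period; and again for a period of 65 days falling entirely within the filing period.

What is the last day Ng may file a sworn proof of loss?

1 year after 17 April 2021 is April 17, 2022.
Tolling adds 131 days: April 17, 2022 + 131 days = August 26, 2022.
Tolling adds 65 days: August 26, 2022 + 65 days = October 30, 2022.
October 30, 2022 is Sunday; October 31, 2022 is a listed holiday. The next qualifying day is November 1, 2022.

November 1, 2022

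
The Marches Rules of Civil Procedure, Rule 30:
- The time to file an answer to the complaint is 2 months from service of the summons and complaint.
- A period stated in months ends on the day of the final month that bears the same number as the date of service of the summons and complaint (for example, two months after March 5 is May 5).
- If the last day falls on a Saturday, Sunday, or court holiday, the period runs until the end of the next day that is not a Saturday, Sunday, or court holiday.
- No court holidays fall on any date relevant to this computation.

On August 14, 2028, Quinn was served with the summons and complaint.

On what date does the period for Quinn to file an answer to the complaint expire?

October 16, 2028

2 months after August 14, 2028 is October 14, 2028.
October 14, 2028 is Saturday; October 15, 2028 is Sunday. The next qualifying day is October 16, 2028.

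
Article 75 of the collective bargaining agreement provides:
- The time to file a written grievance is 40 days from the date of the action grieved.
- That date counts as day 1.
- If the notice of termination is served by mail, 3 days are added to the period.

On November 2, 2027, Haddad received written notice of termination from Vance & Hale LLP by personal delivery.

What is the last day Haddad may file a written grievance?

December 11, 2027

Counting November 2, 2027 as day 1, day 40 is December 11, 2027.
Service was not by mail, so no mail extension applies.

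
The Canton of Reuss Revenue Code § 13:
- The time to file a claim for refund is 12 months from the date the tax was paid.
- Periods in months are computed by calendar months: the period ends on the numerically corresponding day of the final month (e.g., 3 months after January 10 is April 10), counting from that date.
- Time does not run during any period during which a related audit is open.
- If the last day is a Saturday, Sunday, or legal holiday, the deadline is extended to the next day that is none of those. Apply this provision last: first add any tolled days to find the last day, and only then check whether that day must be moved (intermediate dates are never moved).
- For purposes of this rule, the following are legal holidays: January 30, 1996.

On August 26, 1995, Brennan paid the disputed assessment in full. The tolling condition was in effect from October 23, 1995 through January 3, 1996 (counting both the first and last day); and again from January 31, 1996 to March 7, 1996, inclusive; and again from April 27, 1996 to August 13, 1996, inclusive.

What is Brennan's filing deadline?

April 2, 1997

12 months after August 26, 1995 is August 26, 1996.
From October 23, 1995 through January 3, 1996 inclusive is 73 days; tolling adds 73 days: August 26, 1996 + 73 days = November 7, 1996.
From January 31, 1996 through March 7, 1996 inclusive is 37 days; tolling adds 37 days: November 7, 1996 + 37 days = December 14, 1996.
From April 27, 1996 through August 13, 1996 inclusive is 109 days; tolling adds 109 days: December 14, 1996 + 109 days = April 2, 1997.
April 2, 1997 is a Wednesday and not a legal holiday, so no extension applies.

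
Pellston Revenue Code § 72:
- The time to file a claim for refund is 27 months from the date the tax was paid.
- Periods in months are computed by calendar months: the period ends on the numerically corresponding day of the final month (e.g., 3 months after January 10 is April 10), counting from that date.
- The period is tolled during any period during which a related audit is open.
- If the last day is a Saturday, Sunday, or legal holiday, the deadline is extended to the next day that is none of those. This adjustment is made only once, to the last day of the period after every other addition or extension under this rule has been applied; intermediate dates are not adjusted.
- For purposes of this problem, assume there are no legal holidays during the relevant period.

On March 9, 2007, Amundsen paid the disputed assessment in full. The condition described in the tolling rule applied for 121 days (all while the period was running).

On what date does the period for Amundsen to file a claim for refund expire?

27 months after March 9, 2007 is June 9, 2009.
Tolling adds 121 days: June 9, 2009 + 121 days = October 8, 2009.
October 8, 2009 is a Thursday and not a legal holiday, so no extension applies.

October 8, 2009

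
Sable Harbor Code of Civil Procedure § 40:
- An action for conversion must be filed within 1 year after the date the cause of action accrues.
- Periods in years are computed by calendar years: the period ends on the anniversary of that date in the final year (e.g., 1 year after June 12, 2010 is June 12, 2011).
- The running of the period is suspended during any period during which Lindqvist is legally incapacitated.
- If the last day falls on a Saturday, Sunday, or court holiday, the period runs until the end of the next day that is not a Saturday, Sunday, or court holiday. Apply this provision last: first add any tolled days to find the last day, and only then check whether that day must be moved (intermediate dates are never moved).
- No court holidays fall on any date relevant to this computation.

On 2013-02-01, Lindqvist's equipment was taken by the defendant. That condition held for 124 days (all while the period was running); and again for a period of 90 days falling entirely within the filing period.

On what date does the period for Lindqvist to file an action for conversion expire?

September 3, 2014

1 year after 2013-02-01 is February 1, 2014.
Tolling adds 124 days: February 1, 2014 + 124 days = June 5, 2014.
Tolling adds 90 days: June 5, 2014 + 90 days = September 3, 2014.
September 3, 2014 is a Wednesday and not a court holiday, so no extension applies.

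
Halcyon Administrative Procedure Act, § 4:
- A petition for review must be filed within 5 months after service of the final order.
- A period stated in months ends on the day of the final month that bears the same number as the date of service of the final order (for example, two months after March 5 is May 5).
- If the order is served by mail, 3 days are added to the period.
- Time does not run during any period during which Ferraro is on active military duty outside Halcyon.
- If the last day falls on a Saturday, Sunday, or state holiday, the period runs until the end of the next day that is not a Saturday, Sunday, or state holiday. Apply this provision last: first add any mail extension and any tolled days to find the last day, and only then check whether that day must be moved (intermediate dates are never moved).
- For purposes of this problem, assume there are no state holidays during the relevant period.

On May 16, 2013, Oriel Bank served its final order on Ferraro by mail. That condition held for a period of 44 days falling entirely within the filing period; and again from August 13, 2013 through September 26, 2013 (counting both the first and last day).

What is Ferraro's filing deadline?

5 months after May 16, 2013 is October 16, 2013.
Service was by mail, adding 3 days: October 16, 2013 + 3 days = October 19, 2013.
Tolling adds 44 days: October 19, 2013 + 44 days = December 2, 2013.
From August 13, 2013 through September 26, 2013 inclusive is 45 days; tolling adds 45 days: December 2, 2013 + 45 days = January 16, 2014.
January 16, 2014 is a Thursday and not a state holiday, so no extension applies.

January 16, 2014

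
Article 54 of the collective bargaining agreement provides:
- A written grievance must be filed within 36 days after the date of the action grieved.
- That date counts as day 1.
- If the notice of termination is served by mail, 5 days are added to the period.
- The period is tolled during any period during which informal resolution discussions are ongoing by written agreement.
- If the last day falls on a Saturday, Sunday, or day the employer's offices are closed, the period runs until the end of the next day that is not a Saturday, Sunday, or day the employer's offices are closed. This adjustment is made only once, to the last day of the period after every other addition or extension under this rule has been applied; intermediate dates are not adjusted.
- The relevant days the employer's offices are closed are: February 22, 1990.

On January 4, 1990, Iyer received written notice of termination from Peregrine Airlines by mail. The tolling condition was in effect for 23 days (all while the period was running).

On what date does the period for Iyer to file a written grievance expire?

March 8, 1990

Counting January 4, 1990 as day 1, day 36 is February 8, 1990.
Service was by mail, adding 5 days: February 8, 1990 + 5 days = February 13, 1990.
Tolling adds 23 days: February 13, 1990 + 23 days = March 8, 1990.
March 8, 1990 is a Thursday and not a day the employer's offices are closed, so no extension applies.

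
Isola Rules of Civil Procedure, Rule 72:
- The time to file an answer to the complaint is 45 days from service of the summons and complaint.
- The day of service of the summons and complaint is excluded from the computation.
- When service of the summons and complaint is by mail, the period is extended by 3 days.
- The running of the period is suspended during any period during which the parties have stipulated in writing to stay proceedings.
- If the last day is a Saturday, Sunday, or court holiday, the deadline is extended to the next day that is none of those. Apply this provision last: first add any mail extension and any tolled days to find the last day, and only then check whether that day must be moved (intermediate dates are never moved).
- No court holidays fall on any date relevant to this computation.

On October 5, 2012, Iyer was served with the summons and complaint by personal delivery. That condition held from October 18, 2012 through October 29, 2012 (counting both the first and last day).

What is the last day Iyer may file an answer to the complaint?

45 days after October 5, 2012 is November 19, 2012.
Service was not by mail, so no mail extension applies.
From October 18, 2012 through October 29, 2012 inclusive is 12 days; tolling adds 12 days: November 19, 2012 + 12 days = December 1, 2012.
December 1, 2012 is Saturday; December 2, 2012 is Sunday. The next qualifying day is December 3, 2012.

December 3, 2012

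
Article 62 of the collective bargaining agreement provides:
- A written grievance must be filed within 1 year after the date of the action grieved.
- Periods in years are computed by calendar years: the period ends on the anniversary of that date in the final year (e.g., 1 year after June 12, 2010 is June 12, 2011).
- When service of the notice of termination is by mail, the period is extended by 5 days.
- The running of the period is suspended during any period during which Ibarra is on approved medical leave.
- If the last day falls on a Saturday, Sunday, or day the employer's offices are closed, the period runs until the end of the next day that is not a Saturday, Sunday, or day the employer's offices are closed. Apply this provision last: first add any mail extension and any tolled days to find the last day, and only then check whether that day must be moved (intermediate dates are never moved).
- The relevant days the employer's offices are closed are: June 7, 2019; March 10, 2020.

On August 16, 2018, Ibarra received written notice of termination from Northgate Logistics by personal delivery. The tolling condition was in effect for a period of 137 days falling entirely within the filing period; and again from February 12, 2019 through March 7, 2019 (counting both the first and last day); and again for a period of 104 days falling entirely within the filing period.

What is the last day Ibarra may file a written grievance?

1 year after August 16, 2018 is August 16, 2019.
Service was not by mail, so no mail extension applies.
Tolling adds 137 days: August 16, 2019 + 137 days = December 31, 2019.
From February 12, 2019 through March 7, 2019 inclusive is 24 days; tolling adds 24 days: December 31, 2019 + 24 days = January 24, 2020.
Tolling adds 104 days: January 24, 2020 + 104 days = May 7, 2020.
May 7, 2020 is a Thursday and not a day the employer's offices are closed, so no extension applies.

May 7, 2020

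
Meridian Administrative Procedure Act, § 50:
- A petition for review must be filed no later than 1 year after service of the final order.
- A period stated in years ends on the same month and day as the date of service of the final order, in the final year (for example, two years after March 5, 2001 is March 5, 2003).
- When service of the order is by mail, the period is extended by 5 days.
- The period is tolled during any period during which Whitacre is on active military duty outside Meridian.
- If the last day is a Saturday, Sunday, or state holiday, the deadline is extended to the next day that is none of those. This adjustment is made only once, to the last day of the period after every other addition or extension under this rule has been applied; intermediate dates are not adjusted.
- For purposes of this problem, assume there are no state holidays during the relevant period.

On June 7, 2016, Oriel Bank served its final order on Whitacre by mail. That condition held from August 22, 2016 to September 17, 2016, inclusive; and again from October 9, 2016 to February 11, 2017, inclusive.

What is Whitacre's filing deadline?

November 13, 2017

1 year after June 7, 2016 is June 7, 2017.
Service was by mail, adding 5 days: June 7, 2017 + 5 days = June 12, 2017.
From August 22, 2016 through September 17, 2016 inclusive is 27 days; tolling adds 27 days: June 12, 2017 + 27 days = July 9, 2017.
From October 9, 2016 through February 11, 2017 inclusive is 126 days; tolling adds 126 days: July 9, 2017 + 126 days = November 12, 2017.
November 12, 2017 is Sunday. The next qualifying day is November 13, 2017.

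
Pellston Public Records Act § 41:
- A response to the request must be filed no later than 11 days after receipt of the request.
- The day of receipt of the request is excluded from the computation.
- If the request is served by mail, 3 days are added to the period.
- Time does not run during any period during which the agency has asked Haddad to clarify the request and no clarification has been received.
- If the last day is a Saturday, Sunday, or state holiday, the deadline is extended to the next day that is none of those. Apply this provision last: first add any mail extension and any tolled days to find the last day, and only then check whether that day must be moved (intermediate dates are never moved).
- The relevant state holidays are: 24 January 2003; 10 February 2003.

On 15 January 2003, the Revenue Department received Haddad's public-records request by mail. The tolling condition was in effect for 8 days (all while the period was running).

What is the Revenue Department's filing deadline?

11 days after 15 January 2003 is January 26, 2003.
Service was by mail, adding 3 days: January 26, 2003 + 3 days = January 29, 2003.
Tolling adds 8 days: January 29, 2003 + 8 days = February 6, 2003.
February 6, 2003 is a Thursday and not a state holiday, so no extension applies.

February 6, 2003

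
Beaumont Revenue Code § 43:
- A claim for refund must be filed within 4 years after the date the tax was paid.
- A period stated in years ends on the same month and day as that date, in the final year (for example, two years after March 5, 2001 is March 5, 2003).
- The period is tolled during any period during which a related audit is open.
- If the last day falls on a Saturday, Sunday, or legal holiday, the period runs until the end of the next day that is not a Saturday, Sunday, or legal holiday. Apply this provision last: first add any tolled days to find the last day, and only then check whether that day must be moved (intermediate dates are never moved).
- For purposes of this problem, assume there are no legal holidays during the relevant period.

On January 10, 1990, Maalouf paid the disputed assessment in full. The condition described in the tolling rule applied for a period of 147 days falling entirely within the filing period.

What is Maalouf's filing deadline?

June 6, 1994

4 years after January 10, 1990 is January 10, 1994.
Tolling adds 147 days: January 10, 1994 + 147 days = June 6, 1994.
June 6, 1994 is a Monday and not a legal holiday, so no extension applies.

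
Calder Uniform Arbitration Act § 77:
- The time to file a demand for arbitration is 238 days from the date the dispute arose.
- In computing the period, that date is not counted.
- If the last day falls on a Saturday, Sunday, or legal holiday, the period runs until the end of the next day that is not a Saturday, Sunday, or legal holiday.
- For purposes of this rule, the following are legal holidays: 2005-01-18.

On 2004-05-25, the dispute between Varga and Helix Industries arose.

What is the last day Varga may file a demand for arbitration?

January 19, 2005

238 days after 2004-05-25 is January 18, 2005.
January 18, 2005 is a listed holiday. The next qualifying day is January 19, 2005.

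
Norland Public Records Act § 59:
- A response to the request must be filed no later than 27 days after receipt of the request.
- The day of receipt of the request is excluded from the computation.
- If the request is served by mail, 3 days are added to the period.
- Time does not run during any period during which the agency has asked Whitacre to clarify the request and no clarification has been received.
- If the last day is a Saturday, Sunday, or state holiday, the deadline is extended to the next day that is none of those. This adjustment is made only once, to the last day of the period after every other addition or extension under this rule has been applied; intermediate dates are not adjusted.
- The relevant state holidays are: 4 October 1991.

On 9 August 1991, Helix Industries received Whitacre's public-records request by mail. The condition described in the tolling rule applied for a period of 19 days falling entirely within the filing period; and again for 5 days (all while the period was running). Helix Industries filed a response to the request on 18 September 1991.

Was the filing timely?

27 days after 9 August 1991 is September 5, 1991.
Service was by mail, adding 3 days: September 5, 1991 + 3 days = September 8, 1991.
Tolling adds 19 days: September 8, 1991 + 19 days = September 27, 1991.
Tolling adds 5 days: September 27, 1991 + 5 days = October 2, 1991.
October 2, 1991 is a Wednesday and not a state holiday, so no extension applies.
The deadline is October 2, 1991; the filing on September 18, 1991 is on or before that date.

Yes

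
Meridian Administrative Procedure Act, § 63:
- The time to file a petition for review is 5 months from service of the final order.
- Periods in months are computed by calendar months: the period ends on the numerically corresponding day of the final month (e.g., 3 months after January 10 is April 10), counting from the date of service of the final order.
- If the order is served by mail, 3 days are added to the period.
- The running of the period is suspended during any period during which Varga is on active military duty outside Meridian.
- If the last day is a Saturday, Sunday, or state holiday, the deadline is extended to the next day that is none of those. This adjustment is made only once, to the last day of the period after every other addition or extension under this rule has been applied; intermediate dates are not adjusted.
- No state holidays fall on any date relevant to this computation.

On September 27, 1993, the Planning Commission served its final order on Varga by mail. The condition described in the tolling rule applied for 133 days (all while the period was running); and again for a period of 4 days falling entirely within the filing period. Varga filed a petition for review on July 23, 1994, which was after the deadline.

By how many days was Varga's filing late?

5 days

5 months after September 27, 1993 is February 27, 1994.
Service was by mail, adding 3 days: February 27, 1994 + 3 days = March 2, 1994.
Tolling adds 133 days: March 2, 1994 + 133 days = July 13, 1994.
Tolling adds 4 days: July 13, 1994 + 4 days = July 17, 1994.
July 17, 1994 is Sunday. The next qualifying day is July 18, 1994.
The deadline is July 18, 1994; from July 18, 1994 to July 23, 1994 is 5 days.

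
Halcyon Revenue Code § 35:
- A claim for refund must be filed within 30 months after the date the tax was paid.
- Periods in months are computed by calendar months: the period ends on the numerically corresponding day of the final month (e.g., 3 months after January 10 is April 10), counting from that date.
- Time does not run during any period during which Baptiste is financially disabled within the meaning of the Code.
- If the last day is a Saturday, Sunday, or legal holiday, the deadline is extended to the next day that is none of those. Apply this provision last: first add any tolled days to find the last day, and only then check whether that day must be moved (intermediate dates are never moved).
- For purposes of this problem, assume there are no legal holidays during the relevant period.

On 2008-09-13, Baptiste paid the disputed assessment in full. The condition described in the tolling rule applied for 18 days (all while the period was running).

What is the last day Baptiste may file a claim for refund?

30 months after 2008-09-13 is March 13, 2011.
Tolling adds 18 days: March 13, 2011 + 18 days = March 31, 2011.
March 31, 2011 is a Thursday and not a legal holiday, so no extension applies.

March 31, 2011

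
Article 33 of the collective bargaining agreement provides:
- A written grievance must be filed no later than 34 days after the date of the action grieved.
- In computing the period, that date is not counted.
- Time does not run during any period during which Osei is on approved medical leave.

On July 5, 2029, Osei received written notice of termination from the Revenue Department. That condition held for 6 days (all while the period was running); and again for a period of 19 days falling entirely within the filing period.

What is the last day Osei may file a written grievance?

34 days after July 5, 2029 is August 8, 2029.
Tolling adds 6 days: August 8, 2029 + 6 days = August 14, 2029.
Tolling adds 19 days: August 14, 2029 + 19 days = September 2, 2029.

September 2, 2029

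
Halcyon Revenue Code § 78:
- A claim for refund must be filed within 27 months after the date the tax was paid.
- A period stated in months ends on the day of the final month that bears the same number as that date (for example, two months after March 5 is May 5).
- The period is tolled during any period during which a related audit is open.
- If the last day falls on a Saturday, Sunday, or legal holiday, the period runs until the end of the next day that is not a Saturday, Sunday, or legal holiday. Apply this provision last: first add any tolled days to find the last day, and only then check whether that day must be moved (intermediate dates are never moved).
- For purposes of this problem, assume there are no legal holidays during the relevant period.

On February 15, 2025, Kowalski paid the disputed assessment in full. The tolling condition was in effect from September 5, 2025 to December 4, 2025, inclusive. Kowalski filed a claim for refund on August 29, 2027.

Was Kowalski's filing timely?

No

27 months after February 15, 2025 is May 15, 2027.
From September 5, 2025 through December 4, 2025 inclusive is 91 days; tolling adds 91 days: May 15, 2027 + 91 days = August 14, 2027.
August 14, 2027 is Saturday; August 15, 2027 is Sunday. The next qualifying day is August 16, 2027.
The deadline is August 16, 2027; the filing on August 29, 2027 is after that date.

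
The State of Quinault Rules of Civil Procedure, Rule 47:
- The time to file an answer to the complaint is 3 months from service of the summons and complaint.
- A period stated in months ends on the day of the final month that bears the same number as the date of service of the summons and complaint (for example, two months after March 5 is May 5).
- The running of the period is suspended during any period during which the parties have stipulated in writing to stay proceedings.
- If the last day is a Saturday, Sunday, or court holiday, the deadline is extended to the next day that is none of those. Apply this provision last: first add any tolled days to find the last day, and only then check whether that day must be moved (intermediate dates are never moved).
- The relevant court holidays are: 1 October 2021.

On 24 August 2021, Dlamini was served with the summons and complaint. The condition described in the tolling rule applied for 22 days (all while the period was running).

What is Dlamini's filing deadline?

3 months after 24 August 2021 is November 24, 2021.
Tolling adds 22 days: November 24, 2021 + 22 days = December 16, 2021.
December 16, 2021 is a Thursday and not a court holiday, so no extension applies.

December 16, 2021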